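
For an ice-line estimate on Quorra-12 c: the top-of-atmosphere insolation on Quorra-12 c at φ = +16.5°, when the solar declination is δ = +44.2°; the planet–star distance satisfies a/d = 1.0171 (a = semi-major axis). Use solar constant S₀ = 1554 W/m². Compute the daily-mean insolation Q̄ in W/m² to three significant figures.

cos H₀ = −tan(+16.5°) tan(+44.200°) = -0.2881, H₀ = 1.8630 rad.
Bracket: H₀ sin φ sin δ + cos φ cos δ sin H₀ = 1.8630×0.28402×0.69717 + 0.95882×0.71691×0.95761 = 0.368893 + 0.658249 = 1.027142.
Inverse-square distance factor (a/d)² = 1.0171² = 1.034492.
Q̄ = (S₀/π) × 1.034492 × [bracket] = (1554/π) × 1.034492 × 1.027142 = 525.6 W/m².

Q̄ ≈ 526 W/m²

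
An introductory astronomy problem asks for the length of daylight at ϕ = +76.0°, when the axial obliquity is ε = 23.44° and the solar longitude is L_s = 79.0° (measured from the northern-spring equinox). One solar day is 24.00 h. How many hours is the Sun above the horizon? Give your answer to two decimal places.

24.00 h

Solar declination: sin δ = sin ε · sin L_s = sin 23.44° × sin 79.0° = 0.39048, so δ = +22.984°.
Sunrise equation: cos h₀ = −tan ϕ · tan δ = -1.7012 ≤ −1, so the Sun never sets (polar day) and h₀ = π.
Daylight = 2h₀/(2π) × 24.00 h = (3.1416/π) × 24.00 = 24.00 h.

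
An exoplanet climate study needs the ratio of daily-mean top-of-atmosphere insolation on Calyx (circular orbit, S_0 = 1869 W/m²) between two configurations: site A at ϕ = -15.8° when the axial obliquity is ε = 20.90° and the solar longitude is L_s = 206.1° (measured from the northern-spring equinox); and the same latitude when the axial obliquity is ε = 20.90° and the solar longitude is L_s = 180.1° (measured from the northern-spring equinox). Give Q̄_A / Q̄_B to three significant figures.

— Configuration A (ϕ=-15.8°):
Solar declination: sin δ = sin ε · sin L_s = sin 20.90° × sin 206.1° = -0.15694, so δ = -9.030°.
cos h₀ = −tan(-15.8°) tan(-9.030°) = -0.0450, h₀ = 1.6158 rad.
Bracket: h₀ sin ϕ sin δ + cos ϕ cos δ sin h₀ = 1.6158×-0.27228×-0.15694 + 0.96222×0.98761×0.99899 = 0.069046 + 0.949338 = 1.018384.
Q̄ = (S_0/π) × [bracket] = (1869/π) × 1.018384 = 605.86 W/m².
— Configuration B (ϕ=-15.8°):
Solar declination: sin δ = sin ε · sin L_s = sin 20.90° × sin 180.1° = -0.00062, so δ = -0.036°.
cos h₀ = −tan(-15.8°) tan(-0.036°) = -0.0002, h₀ = 1.5710 rad.
Bracket: h₀ sin ϕ sin δ + cos ϕ cos δ sin h₀ = 1.5710×-0.27228×-0.00062 + 0.96222×1.00000×1.00000 = 0.000265 + 0.962220 = 0.962485.
Q̄ = (S_0/π) × [bracket] = (1869/π) × 0.962485 = 572.60 W/m².
Ratio Q̄_A / Q̄_B = 605.86 / 572.60 = 1.058.

Q̄_A / Q̄_B ≈ 1.06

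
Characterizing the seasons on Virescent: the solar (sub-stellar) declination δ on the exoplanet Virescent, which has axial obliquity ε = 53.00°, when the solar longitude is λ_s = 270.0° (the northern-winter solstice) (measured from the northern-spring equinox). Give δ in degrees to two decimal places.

δ = -53.00°

sin δ = sin ε · sin λ_s = sin 53.00° × sin 270.0° = -0.798636.
δ = arcsin(-0.798636) = -53.00°.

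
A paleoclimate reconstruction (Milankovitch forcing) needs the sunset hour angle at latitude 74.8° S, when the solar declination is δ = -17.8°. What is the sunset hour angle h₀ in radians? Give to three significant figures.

h₀ = 3.14 rad

Sunrise equation: cos h₀ = −tan ϕ · tan δ = -1.1817 ≤ −1, so the Sun never sets (polar day) and h₀ = π.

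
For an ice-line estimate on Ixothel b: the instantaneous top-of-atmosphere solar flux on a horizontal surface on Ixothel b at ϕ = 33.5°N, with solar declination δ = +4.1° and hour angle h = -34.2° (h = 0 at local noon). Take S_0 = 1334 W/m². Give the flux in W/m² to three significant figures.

cos θ_z = sin ϕ sin δ + cos ϕ cos δ cos h = 0.039462 + 0.687926 = 0.727388.
Flux = S_0 · cos θ_z = 1334 × 0.727388 = 970.3 W/m².

970 W/m²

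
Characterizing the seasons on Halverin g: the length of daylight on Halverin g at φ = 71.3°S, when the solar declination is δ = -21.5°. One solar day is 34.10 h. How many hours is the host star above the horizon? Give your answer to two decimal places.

34.10 h

Sunrise equation: cos H₀ = −tan φ · tan δ = -1.1638 ≤ −1, so the host star never sets (polar day) and H₀ = π.
Daylight = 2H₀/(2π) × 34.10 h = (3.1416/π) × 34.10 = 34.10 h.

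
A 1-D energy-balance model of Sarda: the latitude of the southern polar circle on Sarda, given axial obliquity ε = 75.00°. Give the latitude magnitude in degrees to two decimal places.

15.00°

The polar circle is the lowest latitude that experiences at least one full rotation of continuous darkness at the northern-summer solstice; it lies at |φ| = 90° − ε = 90° − 75.00° = 15.00°.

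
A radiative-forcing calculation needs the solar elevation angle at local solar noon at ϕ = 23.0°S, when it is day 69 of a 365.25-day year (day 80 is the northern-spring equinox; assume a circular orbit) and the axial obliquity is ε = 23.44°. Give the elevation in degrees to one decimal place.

Solar longitude: L_s = 360° × (69 − 80)/365.25 = -10.842°, i.e. -10.842° + 360° = 349.158°.
sin δ = sin 23.44° × sin 349.158° = -0.07482, so δ = -4.291°.
At local noon the hour angle is zero, so the zenith angle equals |ϕ − δ| = |-23.0° − (-4.291°)| = 18.709°.
Elevation = 90° − 18.709° = 71.3°.

71.3°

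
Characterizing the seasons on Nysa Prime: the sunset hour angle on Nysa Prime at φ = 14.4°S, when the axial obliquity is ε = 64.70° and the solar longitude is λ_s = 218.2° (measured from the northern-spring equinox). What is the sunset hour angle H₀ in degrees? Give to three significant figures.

Solar declination: sin δ = sin ε · sin λ_s = sin 64.70° × sin 218.2° = -0.55909, so δ = -33.993°.
cos H₀ = −tan φ · tan δ = −tan(-14.4°) × tan(-33.993°) = -0.1731, so H₀ = 1.7448 rad = 99.97°.

H₀ = 100°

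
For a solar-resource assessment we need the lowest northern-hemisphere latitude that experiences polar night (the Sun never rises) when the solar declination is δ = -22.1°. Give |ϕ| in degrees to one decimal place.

|ϕ| = 67.9°

Polar night requires cos h₀ = −tan ϕ tan δ ≥ 1, i.e. tan ϕ tan δ ≤ −1.
The boundary is |tan ϕ| · |tan δ| = 1, so |ϕ| = 90° − |δ| = 90° − 22.1° = 67.9° in the northern hemisphere.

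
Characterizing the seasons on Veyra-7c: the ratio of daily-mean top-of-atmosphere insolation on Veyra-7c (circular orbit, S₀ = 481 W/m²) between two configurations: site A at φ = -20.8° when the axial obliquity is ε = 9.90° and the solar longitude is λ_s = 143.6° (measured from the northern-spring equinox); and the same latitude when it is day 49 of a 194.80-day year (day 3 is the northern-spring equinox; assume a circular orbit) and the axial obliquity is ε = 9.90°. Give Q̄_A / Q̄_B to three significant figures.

Q̄_A / Q̄_B ≈ 1.06

— Configuration A (φ=-20.8°):
Solar declination: sin δ = sin ε · sin λ_s = sin 9.90° × sin 143.6° = 0.10203, so δ = +5.856°.
cos H₀ = −tan(-20.8°) tan(+5.856°) = 0.0390, H₀ = 1.5318 rad.
Bracket: H₀ sin φ sin δ + cos φ cos δ sin H₀ = 1.5318×-0.35511×0.10203 + 0.93483×0.99478×0.99924 = -0.055500 + 0.929243 = 0.873743.
Q̄ = (S₀/π) × [bracket] = (481/π) × 0.873743 = 133.78 W/m².
— Configuration B (φ=-20.8°):
Solar longitude: λ_s = 360° × (49 − 3)/194.80 = 85.010°.
sin δ = sin 9.90° × sin 85.010° = 0.17128, so δ = +9.862°.
cos H₀ = −tan(-20.8°) tan(+9.862°) = 0.0660, H₀ = 1.5047 rad.
Bracket: H₀ sin φ sin δ + cos φ cos δ sin H₀ = 1.5047×-0.35511×0.17128 + 0.93483×0.98522×0.99782 = -0.091521 + 0.919005 = 0.827484.
Q̄ = (S₀/π) × [bracket] = (481/π) × 0.827484 = 126.69 W/m².
Ratio Q̄_A / Q̄_B = 133.78 / 126.69 = 1.056.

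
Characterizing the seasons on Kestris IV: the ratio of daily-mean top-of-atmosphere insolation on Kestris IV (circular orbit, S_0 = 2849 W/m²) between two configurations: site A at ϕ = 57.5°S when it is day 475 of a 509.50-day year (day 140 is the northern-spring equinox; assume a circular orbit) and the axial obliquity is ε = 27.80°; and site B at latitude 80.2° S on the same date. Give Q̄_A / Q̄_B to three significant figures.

— Configuration A (ϕ=-57.5°):
Solar longitude: L_s = 360° × (475 − 140)/509.50 = 236.703°.
sin δ = sin 27.80° × sin 236.703° = -0.38982, so δ = -22.943°.
cos h₀ = −tan(-57.5°) tan(-22.943°) = -0.6645, h₀ = 2.2976 rad.
Bracket: h₀ sin ϕ sin δ + cos ϕ cos δ sin h₀ = 2.2976×-0.84339×-0.38982 + 0.53730×0.92089×0.74732 = 0.755383 + 0.369770 = 1.125153.
Q̄ = (S_0/π) × [bracket] = (2849/π) × 1.125153 = 1020.4 W/m².
— Configuration B (ϕ=-80.2°):
cos h₀ = −tan(-80.2°) tan(-22.943°) = -2.4507 ≤ −1 ⇒ polar day, h₀ = π.
Bracket: h₀ sin ϕ sin δ + cos ϕ cos δ sin h₀ = 3.1416×-0.98541×-0.38982 + 0.17021×0.92089×0.00000 = 1.206791 + 0.000000 = 1.206791.
Q̄ = (S_0/π) × [bracket] = (2849/π) × 1.206791 = 1094.4 W/m².
Ratio Q̄_A / Q̄_B = 1020.4 / 1094.4 = 0.9324.

Q̄_A / Q̄_B ≈ 0.932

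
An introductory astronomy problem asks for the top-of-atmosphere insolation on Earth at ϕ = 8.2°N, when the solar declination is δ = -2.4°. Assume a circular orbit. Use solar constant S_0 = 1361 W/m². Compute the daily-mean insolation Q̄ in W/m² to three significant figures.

cos h₀ = −tan(+8.2°) tan(-2.400°) = 0.0060, h₀ = 1.5648 rad.
Bracket: h₀ sin ϕ sin δ + cos ϕ cos δ sin h₀ = 1.5648×0.14263×-0.04188 + 0.98978×0.99912×0.99998 = -0.009347 + 0.988889 = 0.979542.
Q̄ = (S_0/π) × [bracket] = (1361/π) × 0.979542 = 424.4 W/m².

Q̄ ≈ 424 W/m²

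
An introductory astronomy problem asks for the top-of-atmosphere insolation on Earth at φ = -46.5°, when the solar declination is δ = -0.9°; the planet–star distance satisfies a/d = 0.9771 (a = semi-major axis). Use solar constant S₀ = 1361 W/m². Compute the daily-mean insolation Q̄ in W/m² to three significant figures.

cos H₀ = −tan(-46.5°) tan(-0.900°) = -0.0166, H₀ = 1.5874 rad.
Bracket: H₀ sin φ sin δ + cos φ cos δ sin H₀ = 1.5874×-0.72537×-0.01571 + 0.68835×0.99988×0.99986 = 0.018089 + 0.688171 = 0.706260.
Inverse-square distance factor (a/d)² = 0.9771² = 0.954724.
Q̄ = (S₀/π) × 0.954724 × [bracket] = (1361/π) × 0.954724 × 0.706260 = 292.1 W/m².

Q̄ ≈ 292 W/m²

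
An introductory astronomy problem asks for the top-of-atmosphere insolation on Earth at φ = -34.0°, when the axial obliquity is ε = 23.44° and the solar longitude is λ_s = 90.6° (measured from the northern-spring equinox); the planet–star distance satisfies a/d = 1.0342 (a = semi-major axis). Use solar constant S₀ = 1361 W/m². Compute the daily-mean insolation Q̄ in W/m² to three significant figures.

Q̄ ≈ 206 W/m²

Solar declination: sin δ = sin ε · sin λ_s = sin 23.44° × sin 90.6° = 0.39777, so δ = +23.439°.
cos H₀ = −tan(-34.0°) tan(+23.439°) = 0.2924, H₀ = 1.2740 rad.
Bracket: H₀ sin φ sin δ + cos φ cos δ sin H₀ = 1.2740×-0.55919×0.39777 + 0.82904×0.91749×0.95629 = -0.283375 + 0.727389 = 0.444014.
Inverse-square distance factor (a/d)² = 1.0342² = 1.069570.
Q̄ = (S₀/π) × 1.069570 × [bracket] = (1361/π) × 1.069570 × 0.444014 = 205.7 W/m².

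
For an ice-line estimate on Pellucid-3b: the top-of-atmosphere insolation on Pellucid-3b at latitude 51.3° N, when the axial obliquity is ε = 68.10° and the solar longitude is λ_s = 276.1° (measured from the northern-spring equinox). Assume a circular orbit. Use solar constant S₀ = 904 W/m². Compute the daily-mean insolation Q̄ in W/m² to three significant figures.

Q̄ ≈ 0.00 W/m²

Solar declination: sin δ = sin ε · sin λ_s = sin 68.10° × sin 276.1° = -0.92258, so δ = -67.307°.
cos H₀ = −tan(+51.3°) tan(-67.307°) = 2.9849 ≥ 1 ⇒ polar night, H₀ = 0 and Q̄ = 0.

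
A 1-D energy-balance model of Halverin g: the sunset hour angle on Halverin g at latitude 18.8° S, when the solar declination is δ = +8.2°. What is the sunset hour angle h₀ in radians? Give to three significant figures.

cos h₀ = −tan ϕ · tan δ = −tan(-18.8°) × tan(+8.200°) = 0.0491, so h₀ = 1.5217 rad = 87.19°.

h₀ = 1.52 rad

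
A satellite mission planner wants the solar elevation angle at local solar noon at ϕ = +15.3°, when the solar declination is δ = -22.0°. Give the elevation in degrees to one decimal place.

52.7°

At local noon the hour angle is zero, so the zenith angle equals |ϕ − δ| = |+15.3° − (-22.000°)| = 37.300°.
Elevation = 90° − 37.300° = 52.7°.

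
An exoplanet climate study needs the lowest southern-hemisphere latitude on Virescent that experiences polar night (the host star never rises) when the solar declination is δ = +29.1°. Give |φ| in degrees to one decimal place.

|φ| = 60.9°

Polar night requires cos H₀ = −tan φ tan δ ≥ 1, i.e. tan φ tan δ ≤ −1.
The boundary is |tan φ| · |tan δ| = 1, so |φ| = 90° − |δ| = 90° − 29.1° = 60.9° in the southern hemisphere.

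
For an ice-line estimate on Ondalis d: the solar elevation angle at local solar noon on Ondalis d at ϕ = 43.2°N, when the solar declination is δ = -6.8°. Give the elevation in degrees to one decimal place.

40.0°

At local noon the hour angle is zero, so the zenith angle equals |ϕ − δ| = |+43.2° − (-6.800°)| = 50.000°.
Elevation = 90° − 50.000° = 40.0°.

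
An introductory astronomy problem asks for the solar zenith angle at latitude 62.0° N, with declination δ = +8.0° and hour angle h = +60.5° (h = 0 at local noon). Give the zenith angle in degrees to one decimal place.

θ_z = 69.4°

cos θ_z = sin φ sin δ + cos φ cos δ cos h = 0.122883 + 0.228929 = 0.351812.
θ_z = arccos(0.351812) = 69.4°.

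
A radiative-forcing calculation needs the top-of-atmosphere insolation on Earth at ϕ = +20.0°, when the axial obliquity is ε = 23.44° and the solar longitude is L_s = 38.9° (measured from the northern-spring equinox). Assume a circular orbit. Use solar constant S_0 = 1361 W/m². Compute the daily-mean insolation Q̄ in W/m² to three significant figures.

Q̄ ≈ 454 W/m²

Solar declination: sin δ = sin ε · sin L_s = sin 23.44° × sin 38.9° = 0.24980, so δ = +14.465°.
cos h₀ = −tan(+20.0°) tan(+14.465°) = -0.0939, h₀ = 1.6648 rad.
Bracket: h₀ sin ϕ sin δ + cos ϕ cos δ sin h₀ = 1.6648×0.34202×0.24980 + 0.93969×0.96830×0.99558 = 0.142235 + 0.905880 = 1.048115.
Q̄ = (S_0/π) × [bracket] = (1361/π) × 1.048115 = 454.1 W/m².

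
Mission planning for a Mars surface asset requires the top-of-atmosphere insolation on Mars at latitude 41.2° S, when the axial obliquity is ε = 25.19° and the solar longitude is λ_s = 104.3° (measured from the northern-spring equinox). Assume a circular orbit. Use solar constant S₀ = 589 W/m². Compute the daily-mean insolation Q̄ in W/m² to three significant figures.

Solar declination: sin δ = sin ε · sin λ_s = sin 25.19° × sin 104.3° = 0.41243, so δ = +24.358°.
cos H₀ = −tan(-41.2°) tan(+24.358°) = 0.3963, H₀ = 1.1633 rad.
Bracket: H₀ sin φ sin δ + cos φ cos δ sin H₀ = 1.1633×-0.65869×0.41243 + 0.75241×0.91099×0.91810 = -0.316026 + 0.629301 = 0.313275.
Q̄ = (S₀/π) × [bracket] = (589/π) × 0.313275 = 58.73 W/m².

Q̄ ≈ 58.7 W/m²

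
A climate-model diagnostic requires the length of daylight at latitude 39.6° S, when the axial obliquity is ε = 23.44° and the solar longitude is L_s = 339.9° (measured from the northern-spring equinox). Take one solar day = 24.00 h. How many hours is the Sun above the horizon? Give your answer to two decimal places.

12.87 h

Solar declination: sin δ = sin ε · sin L_s = sin 23.44° × sin 339.9° = -0.13670, so δ = -7.857°.
cos h₀ = −tan ϕ · tan δ = −tan(-39.6°) × tan(-7.857°) = -0.1142, so h₀ = 1.6852 rad = 96.56°.
Daylight = 2h₀/(2π) × 24.00 h = (1.6852/π) × 24.00 = 12.87 h.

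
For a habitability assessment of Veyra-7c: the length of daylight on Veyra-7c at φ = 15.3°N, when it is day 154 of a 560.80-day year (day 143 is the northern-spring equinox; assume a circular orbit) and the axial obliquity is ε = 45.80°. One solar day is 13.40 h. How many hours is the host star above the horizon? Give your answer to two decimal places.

6.80 h

Solar longitude: λ_s = 360° × (154 − 143)/560.80 = 7.061°.
sin δ = sin 45.80° × sin 7.061° = 0.08813, so δ = +5.056°.
cos H₀ = −tan φ · tan δ = −tan(+15.3°) × tan(+5.056°) = -0.0242, so H₀ = 1.5950 rad = 91.39°.
Daylight = 2H₀/(2π) × 13.40 h = (1.5950/π) × 13.40 = 6.80 h.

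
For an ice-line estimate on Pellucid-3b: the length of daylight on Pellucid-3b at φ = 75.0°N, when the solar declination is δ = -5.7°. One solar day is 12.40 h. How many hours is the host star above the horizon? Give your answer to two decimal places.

4.69 h

cos H₀ = −tan φ · tan δ = −tan(+75.0°) × tan(-5.700°) = 0.3725, so H₀ = 1.1891 rad = 68.13°.
Daylight = 2H₀/(2π) × 12.40 h = (1.1891/π) × 12.40 = 4.69 h.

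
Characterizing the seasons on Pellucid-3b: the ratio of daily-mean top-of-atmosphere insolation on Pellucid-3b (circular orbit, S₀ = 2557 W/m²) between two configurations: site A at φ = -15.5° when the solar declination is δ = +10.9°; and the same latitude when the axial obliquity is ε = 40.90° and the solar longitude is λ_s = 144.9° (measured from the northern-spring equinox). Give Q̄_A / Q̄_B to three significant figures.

Q̄_A / Q̄_B ≈ 1.17

— Configuration A (φ=-15.5°):
cos H₀ = −tan(-15.5°) tan(+10.900°) = 0.0534, H₀ = 1.5174 rad.
Bracket: H₀ sin φ sin δ + cos φ cos δ sin H₀ = 1.5174×-0.26724×0.18910 + 0.96363×0.98196×0.99857 = -0.076682 + 0.944893 = 0.868211.
Q̄ = (S₀/π) × [bracket] = (2557/π) × 0.868211 = 706.65 W/m².
— Configuration B (φ=-15.5°):
Solar declination: sin δ = sin ε · sin λ_s = sin 40.90° × sin 144.9° = 0.37648, so δ = +22.116°.
cos H₀ = −tan(-15.5°) tan(+22.116°) = 0.1127, H₀ = 1.4579 rad.
Bracket: H₀ sin φ sin δ + cos φ cos δ sin H₀ = 1.4579×-0.26724×0.37648 + 0.96363×0.92642×0.99363 = -0.146680 + 0.887039 = 0.740359.
Q̄ = (S₀/π) × [bracket] = (2557/π) × 0.740359 = 602.59 W/m².
Ratio Q̄_A / Q̄_B = 706.65 / 602.59 = 1.173.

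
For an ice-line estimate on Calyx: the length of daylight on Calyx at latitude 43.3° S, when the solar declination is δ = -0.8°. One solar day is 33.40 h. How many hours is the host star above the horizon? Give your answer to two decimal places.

16.84 h

cos h₀ = −tan ϕ · tan δ = −tan(-43.3°) × tan(-0.800°) = -0.0132, so h₀ = 1.5840 rad = 90.75°.
Daylight = 2h₀/(2π) × 33.40 h = (1.5840/π) × 33.40 = 16.84 h.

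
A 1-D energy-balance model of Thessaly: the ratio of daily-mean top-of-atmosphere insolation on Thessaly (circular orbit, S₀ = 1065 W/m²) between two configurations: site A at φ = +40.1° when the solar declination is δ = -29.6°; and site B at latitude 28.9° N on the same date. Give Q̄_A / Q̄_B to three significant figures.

Q̄_A / Q̄_B ≈ 0.573

— Configuration A (φ=+40.1°):
cos H₀ = −tan(+40.1°) tan(-29.600°) = 0.4784, H₀ = 1.0720 rad.
Bracket: H₀ sin φ sin δ + cos φ cos δ sin H₀ = 1.0720×0.64412×-0.49394 + 0.76492×0.86949×0.87816 = -0.341064 + 0.584056 = 0.242992.
Q̄ = (S₀/π) × [bracket] = (1065/π) × 0.242992 = 82.374 W/m².
— Configuration B (φ=+28.9°):
cos H₀ = −tan(+28.9°) tan(-29.600°) = 0.3136, H₀ = 1.2518 rad.
Bracket: H₀ sin φ sin δ + cos φ cos δ sin H₀ = 1.2518×0.48328×-0.49394 + 0.87546×0.86949×0.94956 = -0.298819 + 0.722809 = 0.423990.
Q̄ = (S₀/π) × [bracket] = (1065/π) × 0.423990 = 143.73 W/m².
Ratio Q̄_A / Q̄_B = 82.374 / 143.73 = 0.5731.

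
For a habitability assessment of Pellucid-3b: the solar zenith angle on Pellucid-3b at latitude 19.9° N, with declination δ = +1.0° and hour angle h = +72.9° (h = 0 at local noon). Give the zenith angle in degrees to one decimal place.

cos θ_z = sin ϕ sin δ + cos ϕ cos δ cos h = 0.005940 + 0.276441 = 0.282381.
θ_z = arccos(0.282381) = 73.6°.

θ_z = 73.6°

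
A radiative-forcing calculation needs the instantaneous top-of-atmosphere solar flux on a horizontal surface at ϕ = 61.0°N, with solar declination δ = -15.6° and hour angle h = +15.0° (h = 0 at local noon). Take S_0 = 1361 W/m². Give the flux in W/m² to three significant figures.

294 W/m²

cos θ_z = sin ϕ sin δ + cos ϕ cos δ cos h = -0.235203 + 0.451040 = 0.215837.
Flux = S_0 · cos θ_z = 1361 × 0.215837 = 293.8 W/m².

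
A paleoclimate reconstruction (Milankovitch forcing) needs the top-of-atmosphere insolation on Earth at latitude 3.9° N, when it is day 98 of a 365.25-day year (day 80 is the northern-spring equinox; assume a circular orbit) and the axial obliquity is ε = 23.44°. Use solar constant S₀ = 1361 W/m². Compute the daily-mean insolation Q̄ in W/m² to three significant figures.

Q̄ ≈ 435 W/m²

Solar longitude: λ_s = 360° × (98 − 80)/365.25 = 17.741°.
sin δ = sin 23.44° × sin 17.741° = 0.12121, so δ = +6.962°.
cos H₀ = −tan(+3.9°) tan(+6.962°) = -0.0083, H₀ = 1.5791 rad.
Bracket: H₀ sin φ sin δ + cos φ cos δ sin H₀ = 1.5791×0.06802×0.12121 + 0.99768×0.99263×0.99997 = 0.013019 + 0.990297 = 1.003316.
Q̄ = (S₀/π) × [bracket] = (1361/π) × 1.003316 = 434.7 W/m².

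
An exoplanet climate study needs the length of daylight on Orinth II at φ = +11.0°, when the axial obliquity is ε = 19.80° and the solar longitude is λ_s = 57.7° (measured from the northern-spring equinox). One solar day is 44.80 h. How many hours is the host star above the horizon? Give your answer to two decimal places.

Solar declination: sin δ = sin ε · sin λ_s = sin 19.80° × sin 57.7° = 0.28632, so δ = +16.638°.
cos H₀ = −tan φ · tan δ = −tan(+11.0°) × tan(+16.638°) = -0.0581, so H₀ = 1.6289 rad = 93.33°.
Daylight = 2H₀/(2π) × 44.80 h = (1.6289/π) × 44.80 = 23.23 h.

23.23 h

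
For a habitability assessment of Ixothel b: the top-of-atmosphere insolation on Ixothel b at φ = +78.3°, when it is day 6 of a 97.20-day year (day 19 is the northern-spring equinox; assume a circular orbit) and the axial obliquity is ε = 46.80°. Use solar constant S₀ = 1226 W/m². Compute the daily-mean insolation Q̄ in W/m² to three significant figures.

Solar longitude: λ_s = 360° × (6 − 19)/97.20 = -48.148°, i.e. -48.148° + 360° = 311.852°.
sin δ = sin 46.80° × sin 311.852° = -0.54299, so δ = -32.887°.
cos H₀ = −tan(+78.3°) tan(-32.887°) = 3.1224 ≥ 1 ⇒ polar night, H₀ = 0 and Q̄ = 0.

Q̄ ≈ 0.00 W/m²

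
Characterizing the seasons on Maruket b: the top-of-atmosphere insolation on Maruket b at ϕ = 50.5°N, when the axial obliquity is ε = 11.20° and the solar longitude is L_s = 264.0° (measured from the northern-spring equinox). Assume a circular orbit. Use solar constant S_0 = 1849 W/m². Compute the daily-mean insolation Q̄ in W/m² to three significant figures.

Q̄ ≈ 240 W/m²

Solar declination: sin δ = sin ε · sin L_s = sin 11.20° × sin 264.0° = -0.19317, so δ = -11.138°.
cos h₀ = −tan(+50.5°) tan(-11.138°) = 0.2388, h₀ = 1.3296 rad.
Bracket: h₀ sin ϕ sin δ + cos ϕ cos δ sin h₀ = 1.3296×0.77162×-0.19317 + 0.63608×0.98117×0.97106 = -0.198182 + 0.606041 = 0.407859.
Q̄ = (S_0/π) × [bracket] = (1849/π) × 0.407859 = 240.0 W/m².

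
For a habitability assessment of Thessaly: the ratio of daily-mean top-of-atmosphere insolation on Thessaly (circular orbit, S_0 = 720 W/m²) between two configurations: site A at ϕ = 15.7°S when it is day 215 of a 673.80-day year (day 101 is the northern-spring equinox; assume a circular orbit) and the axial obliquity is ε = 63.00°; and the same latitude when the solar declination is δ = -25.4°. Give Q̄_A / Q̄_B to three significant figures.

— Configuration A (ϕ=-15.7°):
Solar longitude: L_s = 360° × (215 − 101)/673.80 = 60.908°.
sin δ = sin 63.00° × sin 60.908° = 0.77860, so δ = +51.133°.
cos h₀ = −tan(-15.7°) tan(+51.133°) = 0.3488, h₀ = 1.2145 rad.
Bracket: h₀ sin ϕ sin δ + cos ϕ cos δ sin h₀ = 1.2145×-0.27060×0.77860 + 0.96269×0.62752×0.93721 = -0.255882 + 0.566175 = 0.310293.
Q̄ = (S_0/π) × [bracket] = (720/π) × 0.310293 = 71.114 W/m².
— Configuration B (ϕ=-15.7°):
cos h₀ = −tan(-15.7°) tan(-25.400°) = -0.1335, h₀ = 1.7047 rad.
Bracket: h₀ sin ϕ sin δ + cos ϕ cos δ sin h₀ = 1.7047×-0.27060×-0.42894 + 0.96269×0.90334×0.99105 = 0.197867 + 0.861853 = 1.059720.
Q̄ = (S_0/π) × [bracket] = (720/π) × 1.059720 = 242.87 W/m².
Ratio Q̄_A / Q̄_B = 71.114 / 242.87 = 0.2928.

Q̄_A / Q̄_B ≈ 0.293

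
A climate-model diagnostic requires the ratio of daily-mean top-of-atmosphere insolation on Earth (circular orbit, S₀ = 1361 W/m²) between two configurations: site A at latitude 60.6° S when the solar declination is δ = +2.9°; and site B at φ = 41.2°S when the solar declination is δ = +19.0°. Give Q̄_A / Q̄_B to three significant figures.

— Configuration A (φ=-60.6°):
cos H₀ = −tan(-60.6°) tan(+2.900°) = 0.0899, H₀ = 1.4808 rad.
Bracket: H₀ sin φ sin δ + cos φ cos δ sin H₀ = 1.4808×-0.87121×0.05059 + 0.49090×0.99872×0.99595 = -0.065266 + 0.488286 = 0.423020.
Q̄ = (S₀/π) × [bracket] = (1361/π) × 0.423020 = 183.26 W/m².
— Configuration B (φ=-41.2°):
cos H₀ = −tan(-41.2°) tan(+19.000°) = 0.3014, H₀ = 1.2646 rad.
Bracket: H₀ sin φ sin δ + cos φ cos δ sin H₀ = 1.2646×-0.65869×0.32557 + 0.75241×0.94552×0.95349 = -0.271193 + 0.678331 = 0.407138.
Q̄ = (S₀/π) × [bracket] = (1361/π) × 0.407138 = 176.38 W/m².
Ratio Q̄_A / Q̄_B = 183.26 / 176.38 = 1.039.

Q̄_A / Q̄_B ≈ 1.04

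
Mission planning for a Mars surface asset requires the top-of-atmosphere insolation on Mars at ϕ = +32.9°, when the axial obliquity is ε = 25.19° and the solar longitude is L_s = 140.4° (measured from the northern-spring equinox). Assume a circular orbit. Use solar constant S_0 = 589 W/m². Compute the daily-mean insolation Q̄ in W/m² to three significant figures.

Q̄ ≈ 197 W/m²

Solar declination: sin δ = sin ε · sin L_s = sin 25.19° × sin 140.4° = 0.27130, so δ = +15.742°.
cos h₀ = −tan(+32.9°) tan(+15.742°) = -0.1824, h₀ = 1.7542 rad.
Bracket: h₀ sin ϕ sin δ + cos ϕ cos δ sin h₀ = 1.7542×0.54317×0.27130 + 0.83962×0.96249×0.98323 = 0.258502 + 0.794574 = 1.053076.
Q̄ = (S_0/π) × [bracket] = (589/π) × 1.053076 = 197.4 W/m².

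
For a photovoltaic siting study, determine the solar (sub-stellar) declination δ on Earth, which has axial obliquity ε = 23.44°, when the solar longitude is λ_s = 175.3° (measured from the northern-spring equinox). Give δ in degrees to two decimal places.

sin δ = sin ε · sin λ_s = sin 23.44° × sin 175.3° = 0.032594.
δ = arcsin(0.032594) = +1.87°.

δ = +1.87°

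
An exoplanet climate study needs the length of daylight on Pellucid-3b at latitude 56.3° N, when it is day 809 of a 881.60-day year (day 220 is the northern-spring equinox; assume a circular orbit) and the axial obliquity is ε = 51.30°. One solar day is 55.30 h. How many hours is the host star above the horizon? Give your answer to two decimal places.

Solar longitude: λ_s = 360° × (809 − 220)/881.60 = 240.517°.
sin δ = sin 51.30° × sin 240.517° = -0.67937, so δ = -42.794°.
cos H₀ = −tan φ · tan δ = 1.3882 ≥ 1, so the host star never rises (polar night) and H₀ = 0.
Daylight = 2H₀/(2π) × 55.30 h = (0.0000/π) × 55.30 = 0.00 h.

0.00 h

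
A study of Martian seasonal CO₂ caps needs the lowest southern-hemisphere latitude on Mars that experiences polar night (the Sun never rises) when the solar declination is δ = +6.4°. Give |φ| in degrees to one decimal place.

|φ| = 83.6°

Polar night requires cos H₀ = −tan φ tan δ ≥ 1, i.e. tan φ tan δ ≤ −1.
The boundary is |tan φ| · |tan δ| = 1, so |φ| = 90° − |δ| = 90° − 6.4° = 83.6° in the southern hemisphere.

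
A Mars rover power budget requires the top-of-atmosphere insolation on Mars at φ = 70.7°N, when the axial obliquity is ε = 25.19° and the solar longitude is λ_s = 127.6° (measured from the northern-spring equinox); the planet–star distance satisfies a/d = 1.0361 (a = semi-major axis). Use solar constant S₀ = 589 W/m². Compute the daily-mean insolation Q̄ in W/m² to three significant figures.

Solar declination: sin δ = sin ε · sin λ_s = sin 25.19° × sin 127.6° = 0.33722, so δ = +19.707°.
cos H₀ = −tan(+70.7°) tan(+19.707°) = -1.0228 ≤ −1 ⇒ polar day, H₀ = π.
Bracket: H₀ sin φ sin δ + cos φ cos δ sin H₀ = 3.1416×0.94380×0.33722 + 0.33051×0.94143×0.00000 = 0.999871 + 0.000000 = 0.999871.
Inverse-square distance factor (a/d)² = 1.0361² = 1.073503.
Q̄ = (S₀/π) × 1.073503 × [bracket] = (589/π) × 1.073503 × 0.999871 = 201.2 W/m².

Q̄ ≈ 201 W/m²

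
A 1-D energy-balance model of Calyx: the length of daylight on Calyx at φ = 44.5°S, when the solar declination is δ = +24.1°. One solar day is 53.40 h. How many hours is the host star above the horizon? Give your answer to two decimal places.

cos H₀ = −tan φ · tan δ = −tan(-44.5°) × tan(+24.100°) = 0.4396, so H₀ = 1.1157 rad = 63.92°.
Daylight = 2H₀/(2π) × 53.40 h = (1.1157/π) × 53.40 = 18.96 h.

18.96 h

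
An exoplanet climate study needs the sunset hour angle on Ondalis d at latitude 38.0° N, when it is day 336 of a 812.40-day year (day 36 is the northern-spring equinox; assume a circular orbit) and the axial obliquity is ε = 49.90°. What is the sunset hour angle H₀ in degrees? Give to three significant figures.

H₀ = 122°

Solar longitude: λ_s = 360° × (336 − 36)/812.40 = 132.939°.
sin δ = sin 49.90° × sin 132.939° = 0.55998, so δ = +34.054°.
cos H₀ = −tan φ · tan δ = −tan(+38.0°) × tan(+34.054°) = -0.5281, so H₀ = 2.1271 rad = 121.87°.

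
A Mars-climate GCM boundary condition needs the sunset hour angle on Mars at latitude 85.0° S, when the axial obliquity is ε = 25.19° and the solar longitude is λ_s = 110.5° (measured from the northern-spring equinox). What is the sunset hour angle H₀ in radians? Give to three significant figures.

Solar declination: sin δ = sin ε · sin λ_s = sin 25.19° × sin 110.5° = 0.39867, so δ = +23.495°.
cos H₀ = −tan φ · tan δ = 4.9687 ≥ 1, so the Sun never rises (polar night) and H₀ = 0.

H₀ = 0.00 rad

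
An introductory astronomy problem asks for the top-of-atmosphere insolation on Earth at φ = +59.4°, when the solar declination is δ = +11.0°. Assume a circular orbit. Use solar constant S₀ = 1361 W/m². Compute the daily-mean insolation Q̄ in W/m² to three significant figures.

Q̄ ≈ 340 W/m²

cos H₀ = −tan(+59.4°) tan(+11.000°) = -0.3287, H₀ = 1.9057 rad.
Bracket: H₀ sin φ sin δ + cos φ cos δ sin H₀ = 1.9057×0.86074×0.19081 + 0.50904×0.98163×0.94444 = 0.312988 + 0.471926 = 0.784914.
Q̄ = (S₀/π) × [bracket] = (1361/π) × 0.784914 = 340.0 W/m².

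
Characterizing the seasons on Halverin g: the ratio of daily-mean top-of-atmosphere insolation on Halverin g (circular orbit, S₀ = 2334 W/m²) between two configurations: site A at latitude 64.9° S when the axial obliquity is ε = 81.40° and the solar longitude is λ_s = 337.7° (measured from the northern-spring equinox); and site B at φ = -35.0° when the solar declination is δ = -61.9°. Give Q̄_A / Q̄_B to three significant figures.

— Configuration A (φ=-64.9°):
Solar declination: sin δ = sin ε · sin λ_s = sin 81.40° × sin 337.7° = -0.37519, so δ = -22.036°.
cos H₀ = −tan(-64.9°) tan(-22.036°) = -0.8641, H₀ = 2.6141 rad.
Bracket: H₀ sin φ sin δ + cos φ cos δ sin H₀ = 2.6141×-0.90557×-0.37519 + 0.42420×0.92695×0.50338 = 0.888169 + 0.197935 = 1.086104.
Q̄ = (S₀/π) × [bracket] = (2334/π) × 1.086104 = 806.90 W/m².
— Configuration B (φ=-35.0°):
cos H₀ = −tan(-35.0°) tan(-61.900°) = -1.3114 ≤ −1 ⇒ polar day, H₀ = π.
Bracket: H₀ sin φ sin δ + cos φ cos δ sin H₀ = 3.1416×-0.57358×-0.88213 + 0.81915×0.47101×0.00000 = 1.589562 + 0.000000 = 1.589562.
Q̄ = (S₀/π) × [bracket] = (2334/π) × 1.589562 = 1180.9 W/m².
Ratio Q̄_A / Q̄_B = 806.90 / 1180.9 = 0.6833.

Q̄_A / Q̄_B ≈ 0.683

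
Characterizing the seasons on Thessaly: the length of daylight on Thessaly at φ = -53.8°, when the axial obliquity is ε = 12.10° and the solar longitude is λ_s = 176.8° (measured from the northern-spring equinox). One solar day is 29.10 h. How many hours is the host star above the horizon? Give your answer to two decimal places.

14.40 h

Solar declination: sin δ = sin ε · sin λ_s = sin 12.10° × sin 176.8° = 0.01170, so δ = +0.670°.
cos H₀ = −tan φ · tan δ = −tan(-53.8°) × tan(+0.670°) = 0.0160, so H₀ = 1.5548 rad = 89.08°.
Daylight = 2H₀/(2π) × 29.10 h = (1.5548/π) × 29.10 = 14.40 h.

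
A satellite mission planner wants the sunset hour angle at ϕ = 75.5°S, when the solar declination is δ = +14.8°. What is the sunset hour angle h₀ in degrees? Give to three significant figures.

h₀ = 0.00°

cos h₀ = −tan ϕ · tan δ = 1.0216 ≥ 1, so the Sun never rises (polar night) and h₀ = 0.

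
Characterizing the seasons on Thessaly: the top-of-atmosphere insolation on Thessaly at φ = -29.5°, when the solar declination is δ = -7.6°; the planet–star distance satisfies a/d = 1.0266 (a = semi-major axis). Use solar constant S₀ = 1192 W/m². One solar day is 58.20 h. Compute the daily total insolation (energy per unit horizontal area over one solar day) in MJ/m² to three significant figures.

cos H₀ = −tan(-29.5°) tan(-7.600°) = -0.0755, H₀ = 1.6464 rad.
Bracket: H₀ sin φ sin δ + cos φ cos δ sin H₀ = 1.6464×-0.49242×-0.13226 + 0.87036×0.99122×0.99715 = 0.107226 + 0.860259 = 0.967485.
Inverse-square distance factor (a/d)² = 1.0266² = 1.053908.
Q̄ = (S₀/π) × 1.053908 × [bracket] = (1192/π) × 1.053908 × 0.967485 = 386.88 W/m².
Daily total = Q̄ × 58.20 h × 3600 s/h = 386.88 × 58.20 × 3600 / 10⁶ = 81.06 MJ/m².

81.1 MJ/m²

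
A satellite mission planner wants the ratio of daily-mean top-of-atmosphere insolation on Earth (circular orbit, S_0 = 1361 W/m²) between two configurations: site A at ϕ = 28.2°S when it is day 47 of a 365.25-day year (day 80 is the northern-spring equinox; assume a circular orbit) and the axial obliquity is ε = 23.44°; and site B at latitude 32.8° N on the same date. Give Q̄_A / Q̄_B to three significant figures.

Q̄_A / Q̄_B ≈ 1.58

— Configuration A (ϕ=-28.2°):
Solar longitude: L_s = 360° × (47 − 80)/365.25 = -32.526°, i.e. -32.526° + 360° = 327.474°.
sin δ = sin 23.44° × sin 327.474° = -0.21388, so δ = -12.350°.
cos h₀ = −tan(-28.2°) tan(-12.350°) = -0.1174, h₀ = 1.6885 rad.
Bracket: h₀ sin ϕ sin δ + cos ϕ cos δ sin h₀ = 1.6885×-0.47255×-0.21388 + 0.88130×0.97686×0.99308 = 0.170655 + 0.854949 = 1.025604.
Q̄ = (S_0/π) × [bracket] = (1361/π) × 1.025604 = 444.31 W/m².
— Configuration B (ϕ=+32.8°):
cos h₀ = −tan(+32.8°) tan(-12.350°) = 0.1411, h₀ = 1.4292 rad.
Bracket: h₀ sin ϕ sin δ + cos ϕ cos δ sin h₀ = 1.4292×0.54171×-0.21388 + 0.84057×0.97686×0.98999 = -0.165588 + 0.812900 = 0.647312.
Q̄ = (S_0/π) × [bracket] = (1361/π) × 0.647312 = 280.43 W/m².
Ratio Q̄_A / Q̄_B = 444.31 / 280.43 = 1.584.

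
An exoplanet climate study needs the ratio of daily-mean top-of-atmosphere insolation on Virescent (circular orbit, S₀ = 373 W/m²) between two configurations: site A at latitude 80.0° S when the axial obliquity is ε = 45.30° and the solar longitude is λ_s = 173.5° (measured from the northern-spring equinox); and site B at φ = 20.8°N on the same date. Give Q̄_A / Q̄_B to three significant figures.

Q̄_A / Q̄_B ≈ 0.0687

— Configuration A (φ=-80.0°):
Solar declination: sin δ = sin ε · sin λ_s = sin 45.30° × sin 173.5° = 0.08046, so δ = +4.615°.
cos H₀ = −tan(-80.0°) tan(+4.615°) = 0.4578, H₀ = 1.0953 rad.
Bracket: H₀ sin φ sin δ + cos φ cos δ sin H₀ = 1.0953×-0.98481×0.08046 + 0.17365×0.99676×0.88904 = -0.086789 + 0.153882 = 0.067093.
Q̄ = (S₀/π) × [bracket] = (373/π) × 0.067093 = 7.9659 W/m².
— Configuration B (φ=+20.8°):
cos H₀ = −tan(+20.8°) tan(+4.615°) = -0.0307, H₀ = 1.6015 rad.
Bracket: H₀ sin φ sin δ + cos φ cos δ sin H₀ = 1.6015×0.35511×0.08046 + 0.93483×0.99676×0.99953 = 0.045758 + 0.931363 = 0.977121.
Q̄ = (S₀/π) × [bracket] = (373/π) × 0.977121 = 116.01 W/m².
Ratio Q̄_A / Q̄_B = 7.9659 / 116.01 = 0.06867.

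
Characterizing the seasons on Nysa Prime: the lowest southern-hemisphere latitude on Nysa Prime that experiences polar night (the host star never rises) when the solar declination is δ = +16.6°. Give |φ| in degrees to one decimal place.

|φ| = 73.4°

Polar night requires cos H₀ = −tan φ tan δ ≥ 1, i.e. tan φ tan δ ≤ −1.
The boundary is |tan φ| · |tan δ| = 1, so |φ| = 90° − |δ| = 90° − 16.6° = 73.4° in the southern hemisphere.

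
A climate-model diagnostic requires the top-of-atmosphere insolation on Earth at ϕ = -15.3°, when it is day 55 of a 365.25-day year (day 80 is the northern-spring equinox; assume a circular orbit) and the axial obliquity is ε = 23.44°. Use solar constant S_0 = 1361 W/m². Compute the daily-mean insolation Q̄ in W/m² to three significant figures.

Q̄ ≈ 442 W/m²

Solar longitude: L_s = 360° × (55 − 80)/365.25 = -24.641°, i.e. -24.641° + 360° = 335.359°.
sin δ = sin 23.44° × sin 335.359° = -0.16585, so δ = -9.547°.
cos h₀ = −tan(-15.3°) tan(-9.547°) = -0.0460, h₀ = 1.6168 rad.
Bracket: h₀ sin ϕ sin δ + cos ϕ cos δ sin h₀ = 1.6168×-0.26387×-0.16585 + 0.96456×0.98615×0.99894 = 0.070756 + 0.950193 = 1.020949.
Q̄ = (S_0/π) × [bracket] = (1361/π) × 1.020949 = 442.3 W/m².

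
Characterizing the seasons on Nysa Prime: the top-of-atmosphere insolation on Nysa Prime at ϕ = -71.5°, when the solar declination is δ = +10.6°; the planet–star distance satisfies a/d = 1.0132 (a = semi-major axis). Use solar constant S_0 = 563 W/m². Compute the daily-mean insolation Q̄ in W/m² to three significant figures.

Q̄ ≈ 16.2 W/m²

cos h₀ = −tan(-71.5°) tan(+10.600°) = 0.5593, h₀ = 0.9772 rad.
Bracket: h₀ sin ϕ sin δ + cos ϕ cos δ sin h₀ = 0.9772×-0.94832×0.18395 + 0.31730×0.98294×0.82895 = -0.170466 + 0.258539 = 0.088073.
Inverse-square distance factor (a/d)² = 1.0132² = 1.026574.
Q̄ = (S_0/π) × 1.026574 × [bracket] = (563/π) × 1.026574 × 0.088073 = 16.20 W/m².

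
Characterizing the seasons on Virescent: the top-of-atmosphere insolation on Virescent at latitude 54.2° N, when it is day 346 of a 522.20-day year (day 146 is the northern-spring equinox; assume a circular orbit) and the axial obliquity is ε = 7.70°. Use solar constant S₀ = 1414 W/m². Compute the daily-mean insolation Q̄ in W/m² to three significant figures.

Q̄ ≈ 316 W/m²

Solar longitude: λ_s = 360° × (346 − 146)/522.20 = 137.878°.
sin δ = sin 7.70° × sin 137.878° = 0.08987, so δ = +5.156°.
cos H₀ = −tan(+54.2°) tan(+5.156°) = -0.1251, H₀ = 1.6962 rad.
Bracket: H₀ sin φ sin δ + cos φ cos δ sin H₀ = 1.6962×0.81106×0.08987 + 0.58496×0.99595×0.99214 = 0.123636 + 0.578012 = 0.701648.
Q̄ = (S₀/π) × [bracket] = (1414/π) × 0.701648 = 315.8 W/m².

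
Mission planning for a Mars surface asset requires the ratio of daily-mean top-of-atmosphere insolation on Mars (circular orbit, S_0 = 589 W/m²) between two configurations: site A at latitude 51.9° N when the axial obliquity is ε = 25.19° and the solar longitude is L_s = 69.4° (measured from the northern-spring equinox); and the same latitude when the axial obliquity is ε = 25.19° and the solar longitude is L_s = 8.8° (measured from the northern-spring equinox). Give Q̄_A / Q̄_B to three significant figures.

Q̄_A / Q̄_B ≈ 1.64

— Configuration A (ϕ=+51.9°):
Solar declination: sin δ = sin ε · sin L_s = sin 25.19° × sin 69.4° = 0.39841, so δ = +23.479°.
cos h₀ = −tan(+51.9°) tan(+23.479°) = -0.5540, h₀ = 2.1579 rad.
Bracket: h₀ sin ϕ sin δ + cos ϕ cos δ sin h₀ = 2.1579×0.78694×0.39841 + 0.61704×0.91721×0.83254 = 0.676555 + 0.471180 = 1.147735.
Q̄ = (S_0/π) × [bracket] = (589/π) × 1.147735 = 215.18 W/m².
— Configuration B (ϕ=+51.9°):
Solar declination: sin δ = sin ε · sin L_s = sin 25.19° × sin 8.8° = 0.06511, so δ = +3.733°.
cos h₀ = −tan(+51.9°) tan(+3.733°) = -0.0832, h₀ = 1.6541 rad.
Bracket: h₀ sin ϕ sin δ + cos ϕ cos δ sin h₀ = 1.6541×0.78694×0.06511 + 0.61704×0.99788×0.99653 = 0.084752 + 0.613595 = 0.698347.
Q̄ = (S_0/π) × [bracket] = (589/π) × 0.698347 = 130.93 W/m².
Ratio Q̄_A / Q̄_B = 215.18 / 130.93 = 1.643.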